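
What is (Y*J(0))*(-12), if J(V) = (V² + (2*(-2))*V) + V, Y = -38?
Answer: 0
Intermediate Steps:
J(V) = V² - 3*V (J(V) = (V² - 4*V) + V = V² - 3*V)
(Y*J(0))*(-12) = -0*(-3 + 0)*(-12) = -0*(-3)*(-12) = -38*0*(-12) = 0*(-12) = 0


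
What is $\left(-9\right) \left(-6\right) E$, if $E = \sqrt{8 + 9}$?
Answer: $54 \sqrt{17} \approx 222.65$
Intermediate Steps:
$E = \sqrt{17} \approx 4.1231$
$\left(-9\right) \left(-6\right) E = \left(-9\right) \left(-6\right) \sqrt{17} = 54 \sqrt{17}$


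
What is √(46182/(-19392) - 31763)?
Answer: I*√20738474026/808 ≈ 178.23*I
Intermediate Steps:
√(46182/(-19392) - 31763) = √(46182*(-1/19392) - 31763) = √(-7697/3232 - 31763) = √(-102665713/3232) = I*√20738474026/808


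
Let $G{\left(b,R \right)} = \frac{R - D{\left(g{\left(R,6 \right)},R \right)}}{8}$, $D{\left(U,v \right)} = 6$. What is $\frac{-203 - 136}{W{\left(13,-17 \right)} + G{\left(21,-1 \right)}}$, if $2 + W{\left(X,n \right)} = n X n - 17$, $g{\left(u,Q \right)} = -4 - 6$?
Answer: $- \frac{2712}{29897} \approx -0.090711$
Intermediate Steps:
$g{\left(u,Q \right)} = -10$ ($g{\left(u,Q \right)} = -4 - 6 = -10$)
$W{\left(X,n \right)} = -19 + X n^{2}$ ($W{\left(X,n \right)} = -2 + \left(n X n - 17\right) = -2 + \left(X n n - 17\right) = -2 + \left(X n^{2} - 17\right) = -2 + \left(-17 + X n^{2}\right) = -19 + X n^{2}$)
$G{\left(b,R \right)} = - \frac{3}{4} + \frac{R}{8}$ ($G{\left(b,R \right)} = \frac{R - 6}{8} = \left(R - 6\right) \frac{1}{8} = \left(-6 + R\right) \frac{1}{8} = - \frac{3}{4} + \frac{R}{8}$)
$\frac{-203 - 136}{W{\left(13,-17 \right)} + G{\left(21,-1 \right)}} = \frac{-203 - 136}{\left(-19 + 13 \left(-17\right)^{2}\right) + \left(- \frac{3}{4} + \frac{1}{8} \left(-1\right)\right)} = - \frac{339}{\left(-19 + 13 \cdot 289\right) - \frac{7}{8}} = - \frac{339}{\left(-19 + 3757\right) - \frac{7}{8}} = - \frac{339}{3738 - \frac{7}{8}} = - \frac{339}{\frac{29897}{8}} = \left(-339\right) \frac{8}{29897} = - \frac{2712}{29897}$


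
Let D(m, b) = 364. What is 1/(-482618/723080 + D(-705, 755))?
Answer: 361540/131359251 ≈ 0.0027523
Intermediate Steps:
1/(-482618/723080 + D(-705, 755)) = 1/(-482618/723080 + 364) = 1/(-482618*1/723080 + 364) = 1/(-241309/361540 + 364) = 1/(131359251/361540) = 361540/131359251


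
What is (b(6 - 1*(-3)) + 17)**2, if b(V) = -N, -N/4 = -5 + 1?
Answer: 1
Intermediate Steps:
N = 16 (N = -4*(-5 + 1) = -4*(-4) = 16)
b(V) = -16 (b(V) = -1*16 = -16)
(b(6 - 1*(-3)) + 17)**2 = (-16 + 17)**2 = 1**2 = 1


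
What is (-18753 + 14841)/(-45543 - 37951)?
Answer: 1956/41747 ≈ 0.046854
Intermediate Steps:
(-18753 + 14841)/(-45543 - 37951) = -3912/(-83494) = -3912*(-1/83494) = 1956/41747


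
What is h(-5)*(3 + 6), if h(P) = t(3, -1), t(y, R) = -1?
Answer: -9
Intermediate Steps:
h(P) = -1
h(-5)*(3 + 6) = -(3 + 6) = -1*9 = -9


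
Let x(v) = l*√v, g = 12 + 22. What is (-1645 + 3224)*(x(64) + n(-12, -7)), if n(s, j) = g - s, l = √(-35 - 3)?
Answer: 72634 + 12632*I*√38 ≈ 72634.0 + 77869.0*I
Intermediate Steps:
g = 34
l = I*√38 (l = √(-38) = I*√38 ≈ 6.1644*I)
n(s, j) = 34 - s
x(v) = I*√38*√v (x(v) = (I*√38)*√v = I*√38*√v)
(-1645 + 3224)*(x(64) + n(-12, -7)) = (-1645 + 3224)*(I*√38*√64 + (34 - 1*(-12))) = 1579*(I*√38*8 + (34 + 12)) = 1579*(8*I*√38 + 46) = 1579*(46 + 8*I*√38) = 72634 + 12632*I*√38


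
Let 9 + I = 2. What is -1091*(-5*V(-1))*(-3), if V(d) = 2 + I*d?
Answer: -147285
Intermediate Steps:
I = -7 (I = -9 + 2 = -7)
V(d) = 2 - 7*d
-1091*(-5*V(-1))*(-3) = -1091*(-5*(2 - 7*(-1)))*(-3) = -1091*(-5*(2 + 7))*(-3) = -1091*(-5*9)*(-3) = -(-49095)*(-3) = -1091*135 = -147285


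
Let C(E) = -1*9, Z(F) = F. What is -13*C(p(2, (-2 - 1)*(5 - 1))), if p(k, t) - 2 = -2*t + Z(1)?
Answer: 117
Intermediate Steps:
p(k, t) = 3 - 2*t (p(k, t) = 2 + (-2*t + 1) = 2 + (1 - 2*t) = 3 - 2*t)
C(E) = -9
-13*C(p(2, (-2 - 1)*(5 - 1))) = -13*(-9) = 117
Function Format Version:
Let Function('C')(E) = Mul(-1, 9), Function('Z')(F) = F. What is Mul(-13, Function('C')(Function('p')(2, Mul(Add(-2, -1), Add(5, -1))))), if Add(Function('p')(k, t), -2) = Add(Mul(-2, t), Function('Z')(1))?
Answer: 117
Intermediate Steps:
Function('p')(k, t) = Add(3, Mul(-2, t)) (Function('p')(k, t) = Add(2, Add(Mul(-2, t), 1)) = Add(2, Add(1, Mul(-2, t))) = Add(3, Mul(-2, t)))
Function('C')(E) = -9
Mul(-13, Function('C')(Function('p')(2, Mul(Add(-2, -1), Add(5, -1))))) = Mul(-13, -9) = 117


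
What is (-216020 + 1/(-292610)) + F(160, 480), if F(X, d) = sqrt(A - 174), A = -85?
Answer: -63209612201/292610 + I*sqrt(259) ≈ -2.1602e+5 + 16.093*I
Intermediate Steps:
F(X, d) = I*sqrt(259) (F(X, d) = sqrt(-85 - 174) = sqrt(-259) = I*sqrt(259))
(-216020 + 1/(-292610)) + F(160, 480) = (-216020 + 1/(-292610)) + I*sqrt(259) = (-216020 - 1/292610) + I*sqrt(259) = -63209612201/292610 + I*sqrt(259)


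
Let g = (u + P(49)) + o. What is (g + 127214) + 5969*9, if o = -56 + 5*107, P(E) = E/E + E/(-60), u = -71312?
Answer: 6606131/60 ≈ 1.1010e+5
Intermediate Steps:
P(E) = 1 - E/60 (P(E) = 1 + E*(-1/60) = 1 - E/60)
o = 479 (o = -56 + 535 = 479)
g = -4249969/60 (g = (-71312 + (1 - 1/60*49)) + 479 = (-71312 + (1 - 49/60)) + 479 = (-71312 + 11/60) + 479 = -4278709/60 + 479 = -4249969/60 ≈ -70833.)
(g + 127214) + 5969*9 = (-4249969/60 + 127214) + 5969*9 = 3382871/60 + 53721 = 6606131/60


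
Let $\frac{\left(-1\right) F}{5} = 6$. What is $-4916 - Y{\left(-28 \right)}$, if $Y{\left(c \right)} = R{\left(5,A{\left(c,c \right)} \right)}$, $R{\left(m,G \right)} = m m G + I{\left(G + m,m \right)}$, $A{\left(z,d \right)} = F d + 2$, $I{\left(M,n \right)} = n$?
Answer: $-25971$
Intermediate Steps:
$F = -30$ ($F = \left(-5\right) 6 = -30$)
$A{\left(z,d \right)} = 2 - 30 d$ ($A{\left(z,d \right)} = - 30 d + 2 = 2 - 30 d$)
$R{\left(m,G \right)} = m + G m^{2}$ ($R{\left(m,G \right)} = m m G + m = m^{2} G + m = G m^{2} + m = m + G m^{2}$)
$Y{\left(c \right)} = 55 - 750 c$ ($Y{\left(c \right)} = 5 \left(1 + \left(2 - 30 c\right) 5\right) = 5 \left(1 - \left(-10 + 150 c\right)\right) = 5 \left(11 - 150 c\right) = 55 - 750 c$)
$-4916 - Y{\left(-28 \right)} = -4916 - \left(55 - -21000\right) = -4916 - \left(55 + 21000\right) = -4916 - 21055 = -25971$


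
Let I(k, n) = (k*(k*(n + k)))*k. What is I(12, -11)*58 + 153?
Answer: 100377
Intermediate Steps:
I(k, n) = k**3*(k + n) (I(k, n) = (k*(k*(k + n)))*k = (k**2*(k + n))*k = k**3*(k + n))
I(12, -11)*58 + 153 = (12**3*(12 - 11))*58 + 153 = (1728*1)*58 + 153 = 1728*58 + 153 = 100224 + 153 = 100377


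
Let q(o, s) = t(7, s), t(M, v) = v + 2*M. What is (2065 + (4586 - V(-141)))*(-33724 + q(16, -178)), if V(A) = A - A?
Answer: -225389088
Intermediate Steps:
q(o, s) = 14 + s (q(o, s) = s + 2*7 = s + 14 = 14 + s)
V(A) = 0
(2065 + (4586 - V(-141)))*(-33724 + q(16, -178)) = (2065 + (4586 - 1*0))*(-33724 + (14 - 178)) = (2065 + (4586 + 0))*(-33724 - 164) = (2065 + 4586)*(-33888) = 6651*(-33888) = -225389088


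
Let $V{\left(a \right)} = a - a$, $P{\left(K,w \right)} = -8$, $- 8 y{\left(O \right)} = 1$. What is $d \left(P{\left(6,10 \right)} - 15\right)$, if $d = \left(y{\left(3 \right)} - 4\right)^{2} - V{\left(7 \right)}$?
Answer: $- \frac{25047}{64} \approx -391.36$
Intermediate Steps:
$y{\left(O \right)} = - \frac{1}{8}$ ($y{\left(O \right)} = \left(- \frac{1}{8}\right) 1 = - \frac{1}{8}$)
$V{\left(a \right)} = 0$
$d = \frac{1089}{64}$ ($d = \left(- \frac{1}{8} - 4\right)^{2} - 0 = \left(- \frac{33}{8}\right)^{2} + 0 = \frac{1089}{64} + 0 = \frac{1089}{64} \approx 17.016$)
$d \left(P{\left(6,10 \right)} - 15\right) = \frac{1089 \left(-8 - 15\right)}{64} = \frac{1089}{64} \left(-23\right) = - \frac{25047}{64}$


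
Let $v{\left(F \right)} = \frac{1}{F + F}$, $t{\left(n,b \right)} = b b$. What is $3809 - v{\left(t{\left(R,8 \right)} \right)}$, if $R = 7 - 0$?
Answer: $\frac{487551}{128} \approx 3809.0$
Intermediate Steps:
$R = 7$ ($R = 7 + 0 = 7$)
$t{\left(n,b \right)} = b^{2}$
$v{\left(F \right)} = \frac{1}{2 F}$
$3809 - v{\left(t{\left(R,8 \right)} \right)} = 3809 - \frac{1}{2 \cdot 8^{2}} = 3809 - \frac{1}{2 \cdot 64} = 3809 - \frac{1}{2} \cdot \frac{1}{64} = 3809 - \frac{1}{128} = \frac{487551}{128}$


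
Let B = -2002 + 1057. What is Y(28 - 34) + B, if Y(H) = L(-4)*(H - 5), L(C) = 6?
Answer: -1011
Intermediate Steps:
Y(H) = -30 + 6*H (Y(H) = 6*(H - 5) = 6*(-5 + H) = -30 + 6*H)
B = -945
Y(28 - 34) + B = (-30 + 6*(28 - 34)) - 945 = (-30 + 6*(-6)) - 945 = (-30 - 36) - 945 = -66 - 945 = -1011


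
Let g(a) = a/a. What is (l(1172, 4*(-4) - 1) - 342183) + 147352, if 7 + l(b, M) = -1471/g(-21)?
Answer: -196309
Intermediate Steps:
g(a) = 1
l(b, M) = -1478 (l(b, M) = -7 - 1471/1 = -7 - 1471*1 = -7 - 1471 = -1478)
(l(1172, 4*(-4) - 1) - 342183) + 147352 = (-1478 - 342183) + 147352 = -343661 + 147352 = -196309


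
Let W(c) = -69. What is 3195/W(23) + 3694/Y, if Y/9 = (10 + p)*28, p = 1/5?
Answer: -6631285/147798 ≈ -44.867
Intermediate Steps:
p = ⅕ ≈ 0.20000
Y = 12852/5 (Y = 9*((10 + ⅕)*28) = 9*((51/5)*28) = 9*(1428/5) = 12852/5 ≈ 2570.4)
3195/W(23) + 3694/Y = 3195/(-69) + 3694/(12852/5) = 3195*(-1/69) + 3694*(5/12852) = -1065/23 + 9235/6426 = -6631285/147798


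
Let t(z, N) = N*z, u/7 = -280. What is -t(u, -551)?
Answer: -1079960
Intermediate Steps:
u = -1960 (u = 7*(-280) = -1960)
-t(u, -551) = -(-551)*(-1960) = -1*1079960 = -1079960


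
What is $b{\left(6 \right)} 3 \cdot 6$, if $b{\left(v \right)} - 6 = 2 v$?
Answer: $324$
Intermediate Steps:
$b{\left(v \right)} = 6 + 2 v$
$b{\left(6 \right)} 3 \cdot 6 = \left(6 + 2 \cdot 6\right) 3 \cdot 6 = \left(6 + 12\right) 3 \cdot 6 = 18 \cdot 3 \cdot 6 = 54 \cdot 6 = 324$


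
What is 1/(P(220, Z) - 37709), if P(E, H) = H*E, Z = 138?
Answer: -1/7349 ≈ -0.00013607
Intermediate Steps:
P(E, H) = E*H
1/(P(220, Z) - 37709) = 1/(220*138 - 37709) = 1/(30360 - 37709) = 1/(-7349) = -1/7349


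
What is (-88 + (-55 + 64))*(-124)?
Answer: 9796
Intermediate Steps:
(-88 + (-55 + 64))*(-124) = (-88 + 9)*(-124) = -79*(-124) = 9796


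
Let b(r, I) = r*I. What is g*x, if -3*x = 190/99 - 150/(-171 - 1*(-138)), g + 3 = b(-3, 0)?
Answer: 640/99 ≈ 6.4646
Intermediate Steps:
b(r, I) = I*r
g = -3 (g = -3 + 0*(-3) = -3 + 0 = -3)
x = -640/297 (x = -(190/99 - 150/(-171 - 1*(-138)))/3 = -(190*(1/99) - 150/(-171 + 138))/3 = -(190/99 - 150/(-33))/3 = -(190/99 - 150*(-1/33))/3 = -(190/99 + 50/11)/3 = -⅓*640/99 = -640/297 ≈ -2.1549)
g*x = -3*(-640/297) = 640/99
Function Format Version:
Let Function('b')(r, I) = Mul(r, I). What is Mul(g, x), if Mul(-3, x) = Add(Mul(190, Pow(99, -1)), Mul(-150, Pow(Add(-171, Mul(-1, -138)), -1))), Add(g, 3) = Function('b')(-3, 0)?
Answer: Rational(640, 99) ≈ 6.4646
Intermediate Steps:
Function('b')(r, I) = Mul(I, r)
g = -3 (g = Add(-3, Mul(0, -3)) = Add(-3, 0) = -3)
x = Rational(-640, 297) (x = Mul(Rational(-1, 3), Add(Mul(190, Pow(99, -1)), Mul(-150, Pow(Add(-171, Mul(-1, -138)), -1)))) = Mul(Rational(-1, 3), Add(Mul(190, Rational(1, 99)), Mul(-150, Pow(Add(-171, 138), -1)))) = Mul(Rational(-1, 3), Add(Rational(190, 99), Mul(-150, Pow(-33, -1)))) = Mul(Rational(-1, 3), Add(Rational(190, 99), Mul(-150, Rational(-1, 33)))) = Mul(Rational(-1, 3), Add(Rational(190, 99), Rational(50, 11))) = Mul(Rational(-1, 3), Rational(640, 99)) = Rational(-640, 297) ≈ -2.1549)
Mul(g, x) = Mul(-3, Rational(-640, 297)) = Rational(640, 99)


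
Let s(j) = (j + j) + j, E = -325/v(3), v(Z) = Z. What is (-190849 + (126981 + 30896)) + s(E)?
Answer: -33297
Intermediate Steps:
E = -325/3 ≈ -108.33
s(j) = 3*j (s(j) = 2*j + j = 3*j)
(-190849 + (126981 + 30896)) + s(E) = (-190849 + (126981 + 30896)) + 3*(-325/3) = (-190849 + 157877) - 325 = -32972 - 325 = -33297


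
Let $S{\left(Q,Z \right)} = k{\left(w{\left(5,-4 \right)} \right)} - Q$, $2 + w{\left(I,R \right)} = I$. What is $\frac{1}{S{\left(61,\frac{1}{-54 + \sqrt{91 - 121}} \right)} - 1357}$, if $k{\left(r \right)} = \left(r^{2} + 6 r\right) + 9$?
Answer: $- \frac{1}{1382} \approx -0.00072359$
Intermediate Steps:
$w{\left(I,R \right)} = -2 + I$
$k{\left(r \right)} = 9 + r^{2} + 6 r$
$S{\left(Q,Z \right)} = 36 - Q$ ($S{\left(Q,Z \right)} = \left(9 + \left(-2 + 5\right)^{2} + 6 \left(-2 + 5\right)\right) - Q = \left(9 + 3^{2} + 6 \cdot 3\right) - Q = \left(9 + 9 + 18\right) - Q = 36 - Q$)
$\frac{1}{S{\left(61,\frac{1}{-54 + \sqrt{91 - 121}} \right)} - 1357} = \frac{1}{\left(36 - 61\right) - 1357} = \frac{1}{-25 - 1357} = \frac{1}{-1382} = - \frac{1}{1382}$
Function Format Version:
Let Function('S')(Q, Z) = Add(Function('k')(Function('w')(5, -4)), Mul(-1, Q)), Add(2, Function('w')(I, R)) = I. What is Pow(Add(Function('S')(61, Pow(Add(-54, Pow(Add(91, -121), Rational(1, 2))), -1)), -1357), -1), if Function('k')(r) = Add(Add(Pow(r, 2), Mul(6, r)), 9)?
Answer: Rational(-1, 1382) ≈ -0.00072359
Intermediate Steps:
Function('w')(I, R) = Add(-2, I)
Function('k')(r) = Add(9, Pow(r, 2), Mul(6, r))
Function('S')(Q, Z) = Add(36, Mul(-1, Q)) (Function('S')(Q, Z) = Add(Add(9, Pow(Add(-2, 5), 2), Mul(6, Add(-2, 5))), Mul(-1, Q)) = Add(Add(9, Pow(3, 2), Mul(6, 3)), Mul(-1, Q)) = Add(Add(9, 9, 18), Mul(-1, Q)) = Add(36, Mul(-1, Q)))
Pow(Add(Function('S')(61, Pow(Add(-54, Pow(Add(91, -121), Rational(1, 2))), -1)), -1357), -1) = Pow(Add(Add(36, Mul(-1, 61)), -1357), -1) = Pow(Add(Add(36, -61), -1357), -1) = Pow(Add(-25, -1357), -1) = Pow(-1382, -1) = Rational(-1, 1382)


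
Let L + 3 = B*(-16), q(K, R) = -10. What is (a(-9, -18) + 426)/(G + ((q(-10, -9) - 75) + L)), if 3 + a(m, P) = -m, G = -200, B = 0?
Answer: -3/2 ≈ -1.5000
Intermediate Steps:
a(m, P) = -3 - m
L = -3 (L = -3 + 0*(-16) = -3 + 0 = -3)
(a(-9, -18) + 426)/(G + ((q(-10, -9) - 75) + L)) = ((-3 - 1*(-9)) + 426)/(-200 + ((-10 - 75) - 3)) = ((-3 + 9) + 426)/(-200 + (-85 - 3)) = (6 + 426)/(-200 - 88) = 432/(-288) = 432*(-1/288) = -3/2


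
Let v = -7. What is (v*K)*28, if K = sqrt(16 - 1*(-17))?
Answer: -196*sqrt(33) ≈ -1125.9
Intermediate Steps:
K = sqrt(33) (K = sqrt(16 + 17) = sqrt(33) ≈ 5.7446)
(v*K)*28 = -7*sqrt(33)*28 = -196*sqrt(33)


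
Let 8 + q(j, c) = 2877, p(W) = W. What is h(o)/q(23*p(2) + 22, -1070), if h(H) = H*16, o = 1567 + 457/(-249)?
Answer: 6235616/714381 ≈ 8.7287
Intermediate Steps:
q(j, c) = 2869 (q(j, c) = -8 + 2877 = 2869)
o = 389726/249 (o = 1567 + 457*(-1/249) = 1567 - 457/249 = 389726/249 ≈ 1565.2)
h(H) = 16*H
h(o)/q(23*p(2) + 22, -1070) = (16*(389726/249))/2869 = (6235616/249)*(1/2869) = 6235616/714381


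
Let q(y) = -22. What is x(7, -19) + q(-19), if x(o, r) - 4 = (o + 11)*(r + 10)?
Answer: -180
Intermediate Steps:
x(o, r) = 4 + (10 + r)*(11 + o) (x(o, r) = 4 + (o + 11)*(r + 10) = 4 + (11 + o)*(10 + r) = 4 + (10 + r)*(11 + o))
x(7, -19) + q(-19) = (114 + 10*7 + 11*(-19) + 7*(-19)) - 22 = (114 + 70 - 209 - 133) - 22 = -158 - 22 = -180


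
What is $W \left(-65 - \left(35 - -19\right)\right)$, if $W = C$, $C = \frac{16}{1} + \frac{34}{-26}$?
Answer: $- \frac{22729}{13} \approx -1748.4$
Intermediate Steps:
$C = \frac{191}{13}$ ($C = 16 \cdot 1 + 34 \left(- \frac{1}{26}\right) = 16 - \frac{17}{13} = \frac{191}{13} \approx 14.692$)
$W = \frac{191}{13} \approx 14.692$
$W \left(-65 - \left(35 - -19\right)\right) = \frac{191 \left(-65 - \left(35 - -19\right)\right)}{13} = \frac{191 \left(-65 - \left(35 + 19\right)\right)}{13} = \frac{191 \left(-65 - 54\right)}{13} = \frac{191}{13} \left(-119\right) = - \frac{22729}{13}$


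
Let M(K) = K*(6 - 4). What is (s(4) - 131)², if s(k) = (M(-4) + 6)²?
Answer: 16129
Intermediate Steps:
M(K) = 2*K (M(K) = K*2 = 2*K)
s(k) = 4 (s(k) = (2*(-4) + 6)² = (-8 + 6)² = (-2)² = 4)
(s(4) - 131)² = (4 - 131)² = (-127)² = 16129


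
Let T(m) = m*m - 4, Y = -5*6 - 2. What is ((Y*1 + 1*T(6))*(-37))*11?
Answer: 0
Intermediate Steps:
Y = -32 (Y = -30 - 2 = -32)
T(m) = -4 + m² (T(m) = m² - 4 = -4 + m²)
((Y*1 + 1*T(6))*(-37))*11 = ((-32*1 + 1*(-4 + 6²))*(-37))*11 = ((-32 + 1*(-4 + 36))*(-37))*11 = ((-32 + 1*32)*(-37))*11 = ((-32 + 32)*(-37))*11 = (0*(-37))*11 = 0*11 = 0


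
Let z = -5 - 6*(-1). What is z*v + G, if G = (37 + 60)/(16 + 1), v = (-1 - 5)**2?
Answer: 709/17 ≈ 41.706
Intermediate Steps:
z = 1 (z = -5 + 6 = 1)
v = 36 (v = (-6)**2 = 36)
G = 97/17 ≈ 5.7059
z*v + G = 1*36 + 97/17 = 36 + 97/17 = 709/17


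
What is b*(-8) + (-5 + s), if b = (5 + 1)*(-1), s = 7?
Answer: 50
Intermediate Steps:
b = -6 (b = 6*(-1) = -6)
b*(-8) + (-5 + s) = -6*(-8) + (-5 + 7) = 48 + 2 = 50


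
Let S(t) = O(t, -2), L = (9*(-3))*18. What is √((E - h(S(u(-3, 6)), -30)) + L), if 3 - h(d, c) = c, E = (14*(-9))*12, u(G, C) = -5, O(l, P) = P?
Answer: I*√2031 ≈ 45.067*I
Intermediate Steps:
L = -486 (L = -27*18 = -486)
S(t) = -2
E = -1512 (E = -126*12 = -1512)
h(d, c) = 3 - c
√((E - h(S(u(-3, 6)), -30)) + L) = √((-1512 - (3 - 1*(-30))) - 486) = √((-1512 - (3 + 30)) - 486) = √((-1512 - 1*33) - 486) = √((-1512 - 33) - 486) = √(-1545 - 486) = √(-2031) = I*√2031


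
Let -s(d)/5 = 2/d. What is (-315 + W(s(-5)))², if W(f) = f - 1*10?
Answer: 104329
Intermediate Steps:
s(d) = -10/d
W(f) = -10 + f (W(f) = f - 10 = -10 + f)
(-315 + W(s(-5)))² = (-315 + (-10 - 10/(-5)))² = (-315 + (-10 - 10*(-⅕)))² = (-315 + (-10 + 2))² = (-315 - 8)² = (-323)² = 104329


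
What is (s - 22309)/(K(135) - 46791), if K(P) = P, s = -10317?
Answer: 16313/23328 ≈ 0.69929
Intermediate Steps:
(s - 22309)/(K(135) - 46791) = (-10317 - 22309)/(135 - 46791) = -32626/(-46656) = -32626*(-1/46656) = 16313/23328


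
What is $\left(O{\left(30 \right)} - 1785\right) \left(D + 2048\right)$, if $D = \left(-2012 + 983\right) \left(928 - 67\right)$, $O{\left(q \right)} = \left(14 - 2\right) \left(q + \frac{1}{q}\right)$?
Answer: $\frac{6296169283}{5} \approx 1.2592 \cdot 10^{9}$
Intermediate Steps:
$O{\left(q \right)} = 12 q + \frac{12}{q}$ ($O{\left(q \right)} = 12 \left(q + \frac{1}{q}\right) = 12 q + \frac{12}{q}$)
$D = -885969$ ($D = \left(-1029\right) 861 = -885969$)
$\left(O{\left(30 \right)} - 1785\right) \left(D + 2048\right) = \left(\left(12 \cdot 30 + \frac{12}{30}\right) - 1785\right) \left(-885969 + 2048\right) = \left(\left(360 + 12 \cdot \frac{1}{30}\right) - 1785\right) \left(-883921\right) = \left(\left(360 + \frac{2}{5}\right) - 1785\right) \left(-883921\right) = \left(\frac{1802}{5} - 1785\right) \left(-883921\right) = \left(- \frac{7123}{5}\right) \left(-883921\right) = \frac{6296169283}{5}$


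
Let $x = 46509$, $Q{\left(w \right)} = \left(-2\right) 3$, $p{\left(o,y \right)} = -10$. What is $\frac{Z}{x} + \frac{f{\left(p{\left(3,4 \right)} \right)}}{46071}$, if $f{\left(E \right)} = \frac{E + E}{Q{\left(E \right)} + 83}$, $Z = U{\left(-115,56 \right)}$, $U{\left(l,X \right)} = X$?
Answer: $\frac{65909324}{54996380901} \approx 0.0011984$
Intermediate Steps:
$Z = 56$
$Q{\left(w \right)} = -6$
$f{\left(E \right)} = \frac{2 E}{77}$ ($f{\left(E \right)} = \frac{E + E}{-6 + 83} = \frac{2 E}{77}$)
$\frac{Z}{x} + \frac{f{\left(p{\left(3,4 \right)} \right)}}{46071} = \frac{56}{46509} + \frac{\frac{2}{77} \left(-10\right)}{46071} = 56 \cdot \frac{1}{46509} - \frac{20}{3547467} = \frac{56}{46509} - \frac{20}{3547467} = \frac{65909324}{54996380901}$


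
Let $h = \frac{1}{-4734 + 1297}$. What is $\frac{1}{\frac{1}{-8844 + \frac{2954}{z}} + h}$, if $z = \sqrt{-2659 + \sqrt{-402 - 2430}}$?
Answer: $- \frac{1}{\frac{1}{3437} + \frac{1}{8844 - \frac{2954}{\sqrt{-2659 + 4 i \sqrt{177}}}}} \approx -2475.1 - 4.4865 i$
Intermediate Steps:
$h = - \frac{1}{3437}$ ($h = \frac{1}{-3437} = - \frac{1}{3437} \approx -0.00029095$)
$z = \sqrt{-2659 + 4 i \sqrt{177}}$ ($z = \sqrt{-2659 + \sqrt{-2832}} = \sqrt{-2659 + 4 i \sqrt{177}} \approx 0.516 + 51.568 i$)
$\frac{1}{\frac{1}{-8844 + \frac{2954}{z}} + h} = \frac{1}{\frac{1}{-8844 + \frac{2954}{\sqrt{-2659 + 4 i \sqrt{177}}}} - \frac{1}{3437}} = \frac{1}{- \frac{1}{3437} + \frac{1}{-8844 + \frac{2954}{\sqrt{-2659 + 4 i \sqrt{177}}}}}$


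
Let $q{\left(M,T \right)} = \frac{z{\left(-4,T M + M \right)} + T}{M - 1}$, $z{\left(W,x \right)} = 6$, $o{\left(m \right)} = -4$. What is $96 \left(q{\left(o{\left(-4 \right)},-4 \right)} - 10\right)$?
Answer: $- \frac{4992}{5} \approx -998.4$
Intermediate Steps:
$q{\left(M,T \right)} = \frac{6 + T}{-1 + M}$ ($q{\left(M,T \right)} = \frac{6 + T}{M - 1} = \frac{6 + T}{-1 + M}$)
$96 \left(q{\left(o{\left(-4 \right)},-4 \right)} - 10\right) = 96 \left(\frac{6 - 4}{-1 - 4} - 10\right) = 96 \left(\frac{1}{-5} \cdot 2 - 10\right) = 96 \left(\left(- \frac{1}{5}\right) 2 - 10\right) = 96 \left(- \frac{2}{5} - 10\right) = 96 \left(- \frac{52}{5}\right) = - \frac{4992}{5}$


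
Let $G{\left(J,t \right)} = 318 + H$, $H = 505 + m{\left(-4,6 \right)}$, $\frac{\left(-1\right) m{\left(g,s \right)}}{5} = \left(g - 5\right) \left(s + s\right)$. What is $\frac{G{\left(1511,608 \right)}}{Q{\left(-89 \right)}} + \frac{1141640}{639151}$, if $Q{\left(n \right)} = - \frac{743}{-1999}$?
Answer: $\frac{1742302701707}{474889193} \approx 3668.9$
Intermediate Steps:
$Q{\left(n \right)} = \frac{743}{1999}$ ($Q{\left(n \right)} = \left(-743\right) \left(- \frac{1}{1999}\right) = \frac{743}{1999}$)
$m{\left(g,s \right)} = - 10 s \left(-5 + g\right)$ ($m{\left(g,s \right)} = - 5 \left(g - 5\right) \left(s + s\right) = - 5 \left(-5 + g\right) 2 s = - 5 \cdot 2 s \left(-5 + g\right) = - 10 s \left(-5 + g\right)$)
$H = 1045$ ($H = 505 + 10 \cdot 6 \left(5 - -4\right) = 505 + 10 \cdot 6 \left(5 + 4\right) = 505 + 10 \cdot 6 \cdot 9 = 505 + 540 = 1045$)
$G{\left(J,t \right)} = 1363$ ($G{\left(J,t \right)} = 318 + 1045 = 1363$)
$\frac{G{\left(1511,608 \right)}}{Q{\left(-89 \right)}} + \frac{1141640}{639151} = \frac{1363}{\frac{743}{1999}} + \frac{1141640}{639151} = 1363 \cdot \frac{1999}{743} + 1141640 \cdot \frac{1}{639151} = \frac{2724637}{743} + \frac{1141640}{639151} = \frac{1742302701707}{474889193}$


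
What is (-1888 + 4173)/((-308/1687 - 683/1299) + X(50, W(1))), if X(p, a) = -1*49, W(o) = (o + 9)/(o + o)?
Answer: -143067963/3112330 ≈ -45.968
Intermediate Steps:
W(o) = (9 + o)/(2*o) (W(o) = (9 + o)/((2*o)) = (9 + o)*(1/(2*o)) = (9 + o)/(2*o))
X(p, a) = -49
(-1888 + 4173)/((-308/1687 - 683/1299) + X(50, W(1))) = (-1888 + 4173)/((-308/1687 - 683/1299) - 49) = 2285/((-308*1/1687 - 683*1/1299) - 49) = 2285/((-44/241 - 683/1299) - 49) = 2285/(-221759/313059 - 49) = 2285/(-15561650/313059) = 2285*(-313059/15561650) = -143067963/3112330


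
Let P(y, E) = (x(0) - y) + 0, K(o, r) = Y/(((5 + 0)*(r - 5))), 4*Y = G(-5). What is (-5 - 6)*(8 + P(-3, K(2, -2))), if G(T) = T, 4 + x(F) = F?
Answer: -77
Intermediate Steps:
x(F) = -4 + F
Y = -5/4 (Y = (¼)*(-5) = -5/4 ≈ -1.2500)
K(o, r) = -5/(4*(-25 + 5*r)) (K(o, r) = -5*1/((5 + 0)*(r - 5))/4 = -5*1/(5*(-5 + r))/4 = -5/(4*(-25 + 5*r)))
P(y, E) = -4 - y (P(y, E) = ((-4 + 0) - y) + 0 = (-4 - y) + 0 = -4 - y)
(-5 - 6)*(8 + P(-3, K(2, -2))) = (-5 - 6)*(8 + (-4 - 1*(-3))) = -11*(8 + (-4 + 3)) = -11*(8 - 1) = -11*7 = -77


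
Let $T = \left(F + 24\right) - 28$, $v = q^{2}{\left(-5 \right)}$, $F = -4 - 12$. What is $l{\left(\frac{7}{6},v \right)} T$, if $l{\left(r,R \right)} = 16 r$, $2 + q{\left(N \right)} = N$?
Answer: $- \frac{1120}{3} \approx -373.33$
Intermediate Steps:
$q{\left(N \right)} = -2 + N$
$F = -16$
$v = 49$ ($v = \left(-2 - 5\right)^{2} = \left(-7\right)^{2} = 49$)
$T = -20$ ($T = \left(-16 + 24\right) - 28 = 8 - 28 = -20$)
$l{\left(\frac{7}{6},v \right)} T = 16 \cdot \frac{7}{6} \left(-20\right) = \frac{56}{3} \left(-20\right) = - \frac{1120}{3}$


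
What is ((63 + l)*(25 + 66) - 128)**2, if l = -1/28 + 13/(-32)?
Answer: 31709993329/1024 ≈ 3.0967e+7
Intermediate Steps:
l = -99/224 (l = -1*1/28 + 13*(-1/32) = -1/28 - 13/32 = -99/224 ≈ -0.44196)
((63 + l)*(25 + 66) - 128)**2 = ((63 - 99/224)*(25 + 66) - 128)**2 = ((14013/224)*91 - 128)**2 = (182169/32 - 128)**2 = (178073/32)**2 = 31709993329/1024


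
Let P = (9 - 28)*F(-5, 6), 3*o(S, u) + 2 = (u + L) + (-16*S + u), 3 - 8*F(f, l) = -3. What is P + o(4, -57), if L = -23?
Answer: -983/12 ≈ -81.917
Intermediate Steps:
F(f, l) = 3/4 (F(f, l) = 3/8 - 1/8*(-3) = 3/8 + 3/8 = 3/4)
o(S, u) = -25/3 - 16*S/3 + 2*u/3 (o(S, u) = -2/3 + ((u - 23) + (-16*S + u))/3 = -2/3 + ((-23 + u) + (u - 16*S))/3 = -2/3 + (-23 - 16*S + 2*u)/3 = -2/3 + (-23/3 - 16*S/3 + 2*u/3) = -25/3 - 16*S/3 + 2*u/3)
P = -57/4 (P = (9 - 28)*(3/4) = -19*3/4 = -57/4 ≈ -14.250)
P + o(4, -57) = -57/4 + (-25/3 - 16/3*4 + (2/3)*(-57)) = -57/4 + (-25/3 - 64/3 - 38) = -57/4 - 203/3 = -983/12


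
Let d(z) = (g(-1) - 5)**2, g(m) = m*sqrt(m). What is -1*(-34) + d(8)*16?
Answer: 418 + 160*I ≈ 418.0 + 160.0*I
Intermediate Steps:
g(m) = m**(3/2)
d(z) = (-5 - I)**2 (d(z) = ((-1)**(3/2) - 5)**2 = (-I - 5)**2 = (-5 - I)**2)
-1*(-34) + d(8)*16 = -1*(-34) + (5 + I)**2*16 = 34 + 16*(5 + I)**2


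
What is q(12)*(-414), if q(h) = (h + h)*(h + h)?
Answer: -238464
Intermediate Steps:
q(h) = 4*h**2 (q(h) = (2*h)*(2*h) = 4*h**2)
q(12)*(-414) = (4*12**2)*(-414) = (4*144)*(-414) = 576*(-414) = -238464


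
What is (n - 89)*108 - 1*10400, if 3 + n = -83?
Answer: -29300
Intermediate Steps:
n = -86 (n = -3 - 83 = -86)
(n - 89)*108 - 1*10400 = (-86 - 89)*108 - 1*10400 = -175*108 - 10400 = -18900 - 10400 = -29300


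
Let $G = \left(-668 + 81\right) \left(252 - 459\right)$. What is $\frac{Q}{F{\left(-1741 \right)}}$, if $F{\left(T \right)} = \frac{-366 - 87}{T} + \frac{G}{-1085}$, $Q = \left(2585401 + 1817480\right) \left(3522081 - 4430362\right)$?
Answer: $\frac{2518050476278455195}{70351888} \approx 3.5792 \cdot 10^{10}$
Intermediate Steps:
$G = 121509$ ($G = \left(-587\right) \left(-207\right) = 121509$)
$Q = -3999053157561$ ($Q = 4402881 \left(-908281\right) = -3999053157561$)
$F{\left(T \right)} = - \frac{121509}{1085} - \frac{453}{T}$ ($F{\left(T \right)} = \frac{-366 - 87}{T} + \frac{121509}{-1085} = \frac{-366 - 87}{T} + 121509 \left(- \frac{1}{1085}\right) = - \frac{453}{T} - \frac{121509}{1085} = - \frac{121509}{1085} - \frac{453}{T}$)
$\frac{Q}{F{\left(-1741 \right)}} = - \frac{3999053157561}{- \frac{121509}{1085} - \frac{453}{-1741}} = - \frac{3999053157561}{- \frac{121509}{1085} - - \frac{453}{1741}} = - \frac{3999053157561}{- \frac{121509}{1085} + \frac{453}{1741}} = - \frac{3999053157561}{- \frac{211055664}{1888985}} = \left(-3999053157561\right) \left(- \frac{1888985}{211055664}\right) = \frac{2518050476278455195}{70351888}$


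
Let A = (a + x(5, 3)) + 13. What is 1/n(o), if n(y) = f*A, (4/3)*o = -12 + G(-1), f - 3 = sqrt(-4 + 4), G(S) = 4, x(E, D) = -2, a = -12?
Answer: -1/3 ≈ -0.33333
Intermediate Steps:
f = 3 (f = 3 + sqrt(-4 + 4) = 3 + sqrt(0) = 3 + 0 = 3)
o = -6 (o = 3*(-12 + 4)/4 = (3/4)*(-8) = -6)
A = -1 (A = (-12 - 2) + 13 = -14 + 13 = -1)
n(y) = -3 (n(y) = 3*(-1) = -3)
1/n(o) = 1/(-3) = -1/3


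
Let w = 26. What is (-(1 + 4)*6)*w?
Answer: -780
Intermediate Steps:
(-(1 + 4)*6)*w = -(1 + 4)*6*26 = -5*6*26 = -1*30*26 = -30*26 = -780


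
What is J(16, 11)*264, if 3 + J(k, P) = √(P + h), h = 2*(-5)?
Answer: -528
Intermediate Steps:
h = -10
J(k, P) = -3 + √(-10 + P) (J(k, P) = -3 + √(P - 10) = -3 + √(-10 + P))
J(16, 11)*264 = (-3 + √(-10 + 11))*264 = (-3 + √1)*264 = (-3 + 1)*264 = -2*264 = -528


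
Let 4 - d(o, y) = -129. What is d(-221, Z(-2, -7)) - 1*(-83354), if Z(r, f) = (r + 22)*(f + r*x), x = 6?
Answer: 83487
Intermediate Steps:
Z(r, f) = (22 + r)*(f + 6*r) (Z(r, f) = (r + 22)*(f + r*6) = (22 + r)*(f + 6*r))
d(o, y) = 133 (d(o, y) = 4 - 1*(-129) = 4 + 129 = 133)
d(-221, Z(-2, -7)) - 1*(-83354) = 133 - 1*(-83354) = 133 + 83354 = 83487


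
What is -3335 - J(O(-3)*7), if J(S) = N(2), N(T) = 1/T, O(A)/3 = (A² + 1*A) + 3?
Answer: -6671/2 ≈ -3335.5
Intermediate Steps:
O(A) = 9 + 3*A + 3*A² (O(A) = 3*((A² + 1*A) + 3) = 3*((A² + A) + 3) = 3*((A + A²) + 3) = 3*(3 + A + A²) = 9 + 3*A + 3*A²)
N(T) = 1/T
J(S) = ½ (J(S) = 1/2 = ½)
-3335 - J(O(-3)*7) = -3335 - 1*½ = -3335 - ½ = -6671/2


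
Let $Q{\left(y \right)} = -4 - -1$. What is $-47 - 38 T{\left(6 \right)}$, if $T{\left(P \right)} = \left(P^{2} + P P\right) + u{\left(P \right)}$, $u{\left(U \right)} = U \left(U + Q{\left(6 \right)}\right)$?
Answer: $-3467$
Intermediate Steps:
$Q{\left(y \right)} = -3$ ($Q{\left(y \right)} = -4 + 1 = -3$)
$u{\left(U \right)} = U \left(-3 + U\right)$ ($u{\left(U \right)} = U \left(U - 3\right) = U \left(-3 + U\right)$)
$T{\left(P \right)} = 2 P^{2} + P \left(-3 + P\right)$ ($T{\left(P \right)} = \left(P^{2} + P P\right) + P \left(-3 + P\right) = \left(P^{2} + P^{2}\right) + P \left(-3 + P\right) = 2 P^{2} + P \left(-3 + P\right)$)
$-47 - 38 T{\left(6 \right)} = -47 - 38 \cdot 3 \cdot 6 \left(-1 + 6\right) = -47 - 38 \cdot 3 \cdot 6 \cdot 5 = -47 - 3420 = -3467$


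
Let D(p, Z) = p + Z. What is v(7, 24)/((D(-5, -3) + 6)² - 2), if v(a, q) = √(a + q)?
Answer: √31/2 ≈ 2.7839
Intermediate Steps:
D(p, Z) = Z + p
v(7, 24)/((D(-5, -3) + 6)² - 2) = √(7 + 24)/(((-3 - 5) + 6)² - 2) = √31/((-8 + 6)² - 2) = √31/((-2)² - 2) = √31/(4 - 2) = √31/2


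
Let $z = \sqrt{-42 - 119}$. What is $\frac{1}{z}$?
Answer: $- \frac{i \sqrt{161}}{161} \approx - 0.078811 i$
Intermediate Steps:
$z = i \sqrt{161}$ ($z = \sqrt{-161} = i \sqrt{161} \approx 12.689 i$)
$\frac{1}{z} = \frac{1}{i \sqrt{161}} = - \frac{i \sqrt{161}}{161}$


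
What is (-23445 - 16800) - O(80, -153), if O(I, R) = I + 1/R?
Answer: -6169724/153 ≈ -40325.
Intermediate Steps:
(-23445 - 16800) - O(80, -153) = (-23445 - 16800) - (80 + 1/(-153)) = -40245 - (80 - 1/153) = -40245 - 1*12239/153 = -40245 - 12239/153 = -6169724/153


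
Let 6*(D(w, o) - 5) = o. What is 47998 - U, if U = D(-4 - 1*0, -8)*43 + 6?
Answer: 143503/3 ≈ 47834.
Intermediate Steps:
D(w, o) = 5 + o/6
U = 491/3 (U = (5 + (⅙)*(-8))*43 + 6 = (5 - 4/3)*43 + 6 = (11/3)*43 + 6 = 473/3 + 6 = 491/3 ≈ 163.67)
47998 - U = 47998 - 1*491/3 = 47998 - 491/3 = 143503/3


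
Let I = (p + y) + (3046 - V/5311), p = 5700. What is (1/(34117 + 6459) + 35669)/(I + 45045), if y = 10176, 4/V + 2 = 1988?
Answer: 7632832216483935/13688339399803264 ≈ 0.55762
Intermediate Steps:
V = 2/993 (V = 4/(-2 + 1988) = 4/1986 = 4*(1/1986) = 2/993 ≈ 0.0020141)
I = 99791278804/5273823 (I = (5700 + 10176) + (3046 - 2/(993*5311)) = 15876 + (3046 - 2/(993*5311)) = 15876 + (3046 - 1*2/5273823) = 15876 + (3046 - 2/5273823) = 15876 + 16064064856/5273823 = 99791278804/5273823 ≈ 18922.)
(1/(34117 + 6459) + 35669)/(I + 45045) = (1/(34117 + 6459) + 35669)/(99791278804/5273823 + 45045) = (1/40576 + 35669)/(337350635839/5273823) = (1/40576 + 35669)*(5273823/337350635839) = (1447305345/40576)*(5273823/337350635839) = 7632832216483935/13688339399803264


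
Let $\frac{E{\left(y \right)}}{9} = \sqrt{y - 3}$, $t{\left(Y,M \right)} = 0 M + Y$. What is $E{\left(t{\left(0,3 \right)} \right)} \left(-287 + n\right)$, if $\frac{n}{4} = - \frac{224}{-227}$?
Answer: $- \frac{578277 i \sqrt{3}}{227} \approx - 4412.4 i$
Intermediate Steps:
$t{\left(Y,M \right)} = Y$ ($t{\left(Y,M \right)} = 0 + Y = Y$)
$E{\left(y \right)} = 9 \sqrt{-3 + y}$ ($E{\left(y \right)} = 9 \sqrt{y - 3} = 9 \sqrt{-3 + y}$)
$n = \frac{896}{227}$ ($n = 4 \left(- \frac{224}{-227}\right) = 4 \left(\left(-224\right) \left(- \frac{1}{227}\right)\right) = 4 \cdot \frac{224}{227} = \frac{896}{227} \approx 3.9471$)
$E{\left(t{\left(0,3 \right)} \right)} \left(-287 + n\right) = 9 \sqrt{-3 + 0} \left(-287 + \frac{896}{227}\right) = 9 \sqrt{-3} \left(- \frac{64253}{227}\right) = 9 i \sqrt{3} \left(- \frac{64253}{227}\right) = - \frac{578277 i \sqrt{3}}{227}$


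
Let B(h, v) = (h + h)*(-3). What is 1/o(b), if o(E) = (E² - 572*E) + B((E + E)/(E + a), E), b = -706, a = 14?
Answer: 173/156090246 ≈ 1.1083e-6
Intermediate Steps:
B(h, v) = -6*h (B(h, v) = (2*h)*(-3) = -6*h)
o(E) = E² - 572*E - 12*E/(14 + E) (o(E) = (E² - 572*E) - 6*(E + E)/(E + 14) = (E² - 572*E) - 6*2*E/(14 + E) = (E² - 572*E) - 12*E/(14 + E) = E² - 572*E - 12*E/(14 + E))
1/o(b) = 1/(-706*(-12 + (-572 - 706)*(14 - 706))/(14 - 706)) = 1/(-706*(-12 - 1278*(-692))/(-692)) = 1/(-706*(-1/692)*(-12 + 884376)) = 1/(-706*(-1/692)*884364) = 1/(156090246/173) = 173/156090246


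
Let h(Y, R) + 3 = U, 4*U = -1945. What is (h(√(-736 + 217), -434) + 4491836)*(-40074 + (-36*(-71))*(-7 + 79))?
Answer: 1293130590873/2 ≈ 6.4657e+11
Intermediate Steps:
U = -1945/4 (U = (¼)*(-1945) = -1945/4 ≈ -486.25)
h(Y, R) = -1957/4 (h(Y, R) = -3 - 1945/4 = -1957/4)
(h(√(-736 + 217), -434) + 4491836)*(-40074 + (-36*(-71))*(-7 + 79)) = (-1957/4 + 4491836)*(-40074 + (-36*(-71))*(-7 + 79)) = 17965387*(-40074 + 2556*72)/4 = 17965387*(-40074 + 184032)/4 = (17965387/4)*143958 = 1293130590873/2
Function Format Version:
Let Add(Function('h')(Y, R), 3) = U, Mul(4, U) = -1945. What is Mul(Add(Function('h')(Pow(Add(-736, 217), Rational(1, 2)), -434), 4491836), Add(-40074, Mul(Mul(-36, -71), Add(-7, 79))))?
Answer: Rational(1293130590873, 2) ≈ 6.4657e+11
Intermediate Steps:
U = Rational(-1945, 4) (U = Mul(Rational(1, 4), -1945) = Rational(-1945, 4) ≈ -486.25)
Function('h')(Y, R) = Rational(-1957, 4) (Function('h')(Y, R) = Add(-3, Rational(-1945, 4)) = Rational(-1957, 4))
Mul(Add(Function('h')(Pow(Add(-736, 217), Rational(1, 2)), -434), 4491836), Add(-40074, Mul(Mul(-36, -71), Add(-7, 79)))) = Mul(Add(Rational(-1957, 4), 4491836), Add(-40074, Mul(Mul(-36, -71), Add(-7, 79)))) = Mul(Rational(17965387, 4), Add(-40074, Mul(2556, 72))) = Mul(Rational(17965387, 4), Add(-40074, 184032)) = Mul(Rational(17965387, 4), 143958) = Rational(1293130590873, 2)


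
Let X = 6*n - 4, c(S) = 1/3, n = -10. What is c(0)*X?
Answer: -64/3 ≈ -21.333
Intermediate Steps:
c(S) = ⅓
X = -64 (X = 6*(-10) - 4 = -60 - 4 = -64)
c(0)*X = (⅓)*(-64) = -64/3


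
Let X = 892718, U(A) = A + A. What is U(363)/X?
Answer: 363/446359 ≈ 0.00081325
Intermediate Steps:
U(A) = 2*A
U(363)/X = (2*363)/892718 = 726*(1/892718) = 363/446359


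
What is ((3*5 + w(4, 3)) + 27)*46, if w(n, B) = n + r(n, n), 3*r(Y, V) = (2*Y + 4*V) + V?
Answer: 7636/3 ≈ 2545.3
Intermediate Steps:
r(Y, V) = 2*Y/3 + 5*V/3 (r(Y, V) = ((2*Y + 4*V) + V)/3 = (2*Y + 5*V)/3 = 2*Y/3 + 5*V/3)
w(n, B) = 10*n/3 (w(n, B) = n + (2*n/3 + 5*n/3) = n + 7*n/3 = 10*n/3)
((3*5 + w(4, 3)) + 27)*46 = ((3*5 + (10/3)*4) + 27)*46 = ((15 + 40/3) + 27)*46 = (85/3 + 27)*46 = (166/3)*46 = 7636/3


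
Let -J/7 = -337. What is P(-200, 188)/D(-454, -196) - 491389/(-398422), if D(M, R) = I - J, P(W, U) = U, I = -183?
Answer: 587103751/506394362 ≈ 1.1594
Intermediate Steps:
J = 2359 (J = -7*(-337) = 2359)
D(M, R) = -2542 (D(M, R) = -183 - 1*2359 = -183 - 2359 = -2542)
P(-200, 188)/D(-454, -196) - 491389/(-398422) = 188/(-2542) - 491389/(-398422) = 188*(-1/2542) - 491389*(-1/398422) = -94/1271 + 491389/398422 = 587103751/506394362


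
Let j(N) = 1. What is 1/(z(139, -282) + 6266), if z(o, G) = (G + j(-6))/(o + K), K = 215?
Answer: 354/2217883 ≈ 0.00015961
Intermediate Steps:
z(o, G) = (1 + G)/(215 + o) (z(o, G) = (G + 1)/(o + 215) = (1 + G)/(215 + o))
1/(z(139, -282) + 6266) = 1/((1 - 282)/(215 + 139) + 6266) = 1/(-281/354 + 6266) = 1/(2217883/354) = 354/2217883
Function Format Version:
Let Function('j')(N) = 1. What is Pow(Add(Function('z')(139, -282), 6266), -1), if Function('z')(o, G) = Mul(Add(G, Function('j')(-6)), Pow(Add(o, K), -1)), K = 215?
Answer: Rational(354, 2217883) ≈ 0.00015961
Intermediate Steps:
Function('z')(o, G) = Mul(Pow(Add(215, o), -1), Add(1, G)) (Function('z')(o, G) = Mul(Add(G, 1), Pow(Add(o, 215), -1)) = Mul(Add(1, G), Pow(Add(215, o), -1)) = Mul(Pow(Add(215, o), -1), Add(1, G)))
Pow(Add(Function('z')(139, -282), 6266), -1) = Pow(Add(Mul(Pow(Add(215, 139), -1), Add(1, -282)), 6266), -1) = Pow(Add(Mul(Pow(354, -1), -281), 6266), -1) = Pow(Add(Mul(Rational(1, 354), -281), 6266), -1) = Pow(Add(Rational(-281, 354), 6266), -1) = Pow(Rational(2217883, 354), -1) = Rational(354, 2217883)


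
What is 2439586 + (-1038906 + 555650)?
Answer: 1956330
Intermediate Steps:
2439586 + (-1038906 + 555650) = 2439586 - 483256 = 1956330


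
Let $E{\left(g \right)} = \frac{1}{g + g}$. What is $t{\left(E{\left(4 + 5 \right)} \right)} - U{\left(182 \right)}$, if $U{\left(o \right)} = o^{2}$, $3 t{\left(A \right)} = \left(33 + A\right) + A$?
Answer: $- \frac{894050}{27} \approx -33113.0$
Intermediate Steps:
$E{\left(g \right)} = \frac{1}{2 g}$
$t{\left(A \right)} = 11 + \frac{2 A}{3}$ ($t{\left(A \right)} = \frac{\left(33 + A\right) + A}{3} = \frac{33 + 2 A}{3} = 11 + \frac{2 A}{3}$)
$t{\left(E{\left(4 + 5 \right)} \right)} - U{\left(182 \right)} = \left(11 + \frac{2 \frac{1}{2 \left(4 + 5\right)}}{3}\right) - 182^{2} = \left(11 + \frac{2 \frac{1}{2 \cdot 9}}{3}\right) - 33124 = \left(11 + \frac{2 \cdot \frac{1}{2} \cdot \frac{1}{9}}{3}\right) - 33124 = \left(11 + \frac{2}{3} \cdot \frac{1}{18}\right) - 33124 = \left(11 + \frac{1}{27}\right) - 33124 = \frac{298}{27} - 33124 = - \frac{894050}{27}$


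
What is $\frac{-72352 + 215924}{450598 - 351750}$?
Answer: $\frac{35893}{24712} \approx 1.4525$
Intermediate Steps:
$\frac{-72352 + 215924}{450598 - 351750} = \frac{143572}{450598 - 351750} = \frac{143572}{98848} = 143572 \cdot \frac{1}{98848} = \frac{35893}{24712}$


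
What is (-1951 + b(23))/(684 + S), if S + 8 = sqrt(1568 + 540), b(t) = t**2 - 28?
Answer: -245050/113717 + 725*sqrt(527)/113717 ≈ -2.0086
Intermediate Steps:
b(t) = -28 + t**2
S = -8 + 2*sqrt(527) (S = -8 + sqrt(1568 + 540) = -8 + sqrt(2108) = -8 + 2*sqrt(527) ≈ 37.913)
(-1951 + b(23))/(684 + S) = (-1951 + (-28 + 23**2))/(684 + (-8 + 2*sqrt(527))) = (-1951 + (-28 + 529))/(676 + 2*sqrt(527)) = (-1951 + 501)/(676 + 2*sqrt(527)) = -1450/(676 + 2*sqrt(527))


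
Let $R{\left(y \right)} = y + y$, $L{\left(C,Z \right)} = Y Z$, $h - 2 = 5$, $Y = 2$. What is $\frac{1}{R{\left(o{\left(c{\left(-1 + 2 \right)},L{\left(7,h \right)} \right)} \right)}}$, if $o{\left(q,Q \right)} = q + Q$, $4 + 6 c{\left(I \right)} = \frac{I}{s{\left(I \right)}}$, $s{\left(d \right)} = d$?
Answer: $\frac{1}{27} \approx 0.037037$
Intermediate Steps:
$h = 7$ ($h = 2 + 5 = 7$)
$L{\left(C,Z \right)} = 2 Z$
$c{\left(I \right)} = - \frac{1}{2}$ ($c{\left(I \right)} = - \frac{2}{3} + \frac{I \frac{1}{I}}{6} = - \frac{2}{3} + \frac{1}{6} \cdot 1 = - \frac{2}{3} + \frac{1}{6} = - \frac{1}{2}$)
$o{\left(q,Q \right)} = Q + q$
$R{\left(y \right)} = 2 y$
$\frac{1}{R{\left(o{\left(c{\left(-1 + 2 \right)},L{\left(7,h \right)} \right)} \right)}} = \frac{1}{2 \left(2 \cdot 7 - \frac{1}{2}\right)} = \frac{1}{2 \left(14 - \frac{1}{2}\right)} = \frac{1}{2 \cdot \frac{27}{2}} = \frac{1}{27}$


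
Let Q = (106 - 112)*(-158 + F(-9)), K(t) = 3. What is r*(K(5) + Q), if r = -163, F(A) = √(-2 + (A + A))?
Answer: -155013 + 1956*I*√5 ≈ -1.5501e+5 + 4373.8*I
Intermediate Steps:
F(A) = √(-2 + 2*A)
Q = 948 - 12*I*√5 (Q = (106 - 112)*(-158 + √(-2 + 2*(-9))) = -6*(-158 + √(-2 - 18)) = -6*(-158 + √(-20)) = -6*(-158 + 2*I*√5) = 948 - 12*I*√5 ≈ 948.0 - 26.833*I)
r*(K(5) + Q) = -163*(3 + (948 - 12*I*√5)) = -163*(951 - 12*I*√5) = -155013 + 1956*I*√5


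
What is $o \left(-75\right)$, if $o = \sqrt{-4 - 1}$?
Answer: $- 75 i \sqrt{5} \approx - 167.71 i$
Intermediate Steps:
$o = i \sqrt{5}$ ($o = \sqrt{-5} = i \sqrt{5} \approx 2.2361 i$)
$o \left(-75\right) = i \sqrt{5} \left(-75\right) = - 75 i \sqrt{5}$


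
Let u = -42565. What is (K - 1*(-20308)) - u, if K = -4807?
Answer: 58066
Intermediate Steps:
(K - 1*(-20308)) - u = (-4807 - 1*(-20308)) - 1*(-42565) = (-4807 + 20308) + 42565 = 15501 + 42565 = 58066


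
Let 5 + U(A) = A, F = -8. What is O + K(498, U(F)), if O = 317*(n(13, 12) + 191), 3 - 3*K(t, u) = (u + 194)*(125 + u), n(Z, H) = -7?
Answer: 154715/3 ≈ 51572.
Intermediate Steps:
U(A) = -5 + A
K(t, u) = 1 - (125 + u)*(194 + u)/3 (K(t, u) = 1 - (u + 194)*(125 + u)/3 = 1 - (194 + u)*(125 + u)/3 = 1 - (125 + u)*(194 + u)/3)
O = 58328 (O = 317*(-7 + 191) = 317*184 = 58328)
O + K(498, U(F)) = 58328 + (-24247/3 - 319*(-5 - 8)/3 - (-5 - 8)²/3) = 58328 + (-24247/3 - 319/3*(-13) - ⅓*(-13)²) = 58328 + (-24247/3 + 4147/3 - ⅓*169) = 58328 + (-24247/3 + 4147/3 - 169/3) = 58328 - 20269/3 = 154715/3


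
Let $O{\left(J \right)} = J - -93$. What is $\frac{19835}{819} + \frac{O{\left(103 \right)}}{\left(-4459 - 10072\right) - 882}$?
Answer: $\frac{305556331}{12623247} \approx 24.206$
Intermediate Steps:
$O{\left(J \right)} = 93 + J$ ($O{\left(J \right)} = J + 93 = 93 + J$)
$\frac{19835}{819} + \frac{O{\left(103 \right)}}{\left(-4459 - 10072\right) - 882} = \frac{19835}{819} + \frac{93 + 103}{\left(-4459 - 10072\right) - 882} = 19835 \cdot \frac{1}{819} + \frac{196}{\left(-4459 - 10072\right) - 882} = \frac{19835}{819} + \frac{196}{-14531 - 882} = \frac{19835}{819} + \frac{196}{-15413} = \frac{19835}{819} + 196 \left(- \frac{1}{15413}\right) = \frac{19835}{819} - \frac{196}{15413} = \frac{305556331}{12623247}$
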